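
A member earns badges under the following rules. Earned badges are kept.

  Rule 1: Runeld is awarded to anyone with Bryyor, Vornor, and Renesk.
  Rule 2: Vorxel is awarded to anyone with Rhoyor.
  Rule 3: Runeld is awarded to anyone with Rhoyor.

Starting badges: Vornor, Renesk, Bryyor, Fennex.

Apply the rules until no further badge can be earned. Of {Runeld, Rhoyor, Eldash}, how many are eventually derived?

1

With Bryyor, Vornor, and Renesk, Runeld is earned (Rule 1).
Runeld: reached.
No rule produces Rhoyor, and it is not given.
No rule produces Eldash, and it is not given.
Reached: Runeld — 1 of the 3.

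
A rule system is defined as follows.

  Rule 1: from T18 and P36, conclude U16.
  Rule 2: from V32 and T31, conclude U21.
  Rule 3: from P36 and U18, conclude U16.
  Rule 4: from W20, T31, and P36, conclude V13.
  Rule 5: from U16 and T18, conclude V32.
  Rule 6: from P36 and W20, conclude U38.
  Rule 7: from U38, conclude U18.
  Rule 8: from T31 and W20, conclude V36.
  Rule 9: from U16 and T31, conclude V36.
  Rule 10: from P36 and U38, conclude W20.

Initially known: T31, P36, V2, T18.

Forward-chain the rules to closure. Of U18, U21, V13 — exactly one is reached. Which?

T18 and P36 hold, so U16 follows (Rule 1).
U16 and T18 hold, so V32 follows (Rule 5).
V32 and T31 hold, so U21 follows (Rule 2).
V13 would need W20, T31, and P36 (Rule 4), but W20 is never established. U18 would need U38 (Rule 7), but U38 is never established.

U21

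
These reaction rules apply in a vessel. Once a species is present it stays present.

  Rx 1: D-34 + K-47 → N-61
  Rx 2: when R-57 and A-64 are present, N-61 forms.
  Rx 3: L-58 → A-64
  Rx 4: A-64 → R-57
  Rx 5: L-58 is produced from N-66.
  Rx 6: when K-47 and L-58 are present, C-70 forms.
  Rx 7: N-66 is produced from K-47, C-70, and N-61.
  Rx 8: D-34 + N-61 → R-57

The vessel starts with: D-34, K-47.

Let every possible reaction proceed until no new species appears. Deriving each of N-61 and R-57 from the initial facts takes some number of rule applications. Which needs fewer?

N-61

N-61: D-34 and K-47 present → N-61 forms (Rx 1). [1 rule application]
R-57: D-34 and K-47 present → N-61 forms (Rx 1). D-34 and N-61 present → R-57 forms (Rx 8). [2 rule applications]
N-61 needs fewer.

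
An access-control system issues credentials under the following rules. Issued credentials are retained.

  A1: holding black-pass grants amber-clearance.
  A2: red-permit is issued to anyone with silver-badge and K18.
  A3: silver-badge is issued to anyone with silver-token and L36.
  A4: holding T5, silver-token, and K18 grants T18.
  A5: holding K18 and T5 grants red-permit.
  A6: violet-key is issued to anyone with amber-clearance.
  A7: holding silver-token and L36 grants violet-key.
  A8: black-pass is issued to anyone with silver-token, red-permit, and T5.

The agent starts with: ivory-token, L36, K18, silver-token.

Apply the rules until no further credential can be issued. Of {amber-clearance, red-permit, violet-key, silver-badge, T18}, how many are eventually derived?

3

Holding silver-token and L36 grants silver-badge (A3).
Holding silver-token and L36 grants violet-key (A7).
Holding silver-badge and K18 grants red-permit (A2).
amber-clearance would need black-pass (A1), but black-pass is never granted.
red-permit: reached.
violet-key: reached.
silver-badge: reached.
T18 would need T5, silver-token, and K18 (A4), but T5 is never granted.
Reached: red-permit, violet-key, and silver-badge — 3 of the 5.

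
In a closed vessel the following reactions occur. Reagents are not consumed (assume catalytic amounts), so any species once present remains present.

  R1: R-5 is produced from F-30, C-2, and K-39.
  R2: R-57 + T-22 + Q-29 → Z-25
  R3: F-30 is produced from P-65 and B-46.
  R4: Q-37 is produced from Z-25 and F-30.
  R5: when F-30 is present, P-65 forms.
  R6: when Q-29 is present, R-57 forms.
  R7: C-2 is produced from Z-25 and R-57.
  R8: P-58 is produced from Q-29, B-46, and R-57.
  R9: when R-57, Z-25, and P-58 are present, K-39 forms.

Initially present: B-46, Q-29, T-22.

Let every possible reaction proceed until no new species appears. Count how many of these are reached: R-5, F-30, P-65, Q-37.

R-5 would need F-30, C-2, and K-39 (R1), but F-30 never forms.
F-30 would need P-65 and B-46 (R3), but P-65 never forms.
P-65 would need F-30 (R5), but F-30 never forms.
Q-37 would need Z-25 and F-30 (R4), but F-30 never forms.
None of the 4 are reached.

0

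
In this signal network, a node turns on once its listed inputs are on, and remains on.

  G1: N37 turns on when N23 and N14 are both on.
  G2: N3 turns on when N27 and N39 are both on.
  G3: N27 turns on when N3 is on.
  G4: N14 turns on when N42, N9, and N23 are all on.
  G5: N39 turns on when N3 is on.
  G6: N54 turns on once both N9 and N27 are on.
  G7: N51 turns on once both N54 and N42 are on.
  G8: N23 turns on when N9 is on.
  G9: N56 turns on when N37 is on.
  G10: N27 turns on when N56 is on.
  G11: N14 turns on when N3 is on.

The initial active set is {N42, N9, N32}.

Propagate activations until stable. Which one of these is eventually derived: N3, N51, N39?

G8: N9 on → N23 on.
G4: N42, N9, and N23 on → N14 on.
G1: N23 and N14 on → N37 on.
G9: N37 on → N56 on.
N56 is on, so N27 turns on (G10).
G6: N9 and N27 on → N54 on.
G7: N54 and N42 on → N51 on.
N39 would need N3 (G5), but N3 never turns on. N3 would need N27 and N39 (G2), but N39 never turns on.

N51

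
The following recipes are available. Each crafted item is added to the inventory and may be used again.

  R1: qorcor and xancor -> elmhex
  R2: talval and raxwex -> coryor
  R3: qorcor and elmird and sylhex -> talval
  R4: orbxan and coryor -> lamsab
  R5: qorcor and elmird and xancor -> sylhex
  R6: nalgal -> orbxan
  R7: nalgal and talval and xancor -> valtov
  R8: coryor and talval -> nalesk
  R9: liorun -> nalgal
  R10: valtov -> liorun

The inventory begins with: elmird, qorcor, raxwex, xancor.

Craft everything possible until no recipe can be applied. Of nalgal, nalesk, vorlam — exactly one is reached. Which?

nalesk

qorcor and elmird and xancor -> sylhex (R5).
qorcor and elmird and sylhex -> talval (R3).
Using R2, talval and raxwex make coryor.
coryor and talval -> nalesk (R8).
No rule produces vorlam, and it is not given. nalgal would need liorun (R9), but liorun is never obtained.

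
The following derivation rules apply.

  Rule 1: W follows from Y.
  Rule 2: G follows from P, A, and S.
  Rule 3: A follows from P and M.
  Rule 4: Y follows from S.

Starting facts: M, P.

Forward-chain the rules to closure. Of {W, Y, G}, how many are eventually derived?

0

W would need Y (Rule 1), but Y is never established.
Y would need S (Rule 4), but S is never established.
G would need P, A, and S (Rule 2), but S is never established.
None of the 3 are reached.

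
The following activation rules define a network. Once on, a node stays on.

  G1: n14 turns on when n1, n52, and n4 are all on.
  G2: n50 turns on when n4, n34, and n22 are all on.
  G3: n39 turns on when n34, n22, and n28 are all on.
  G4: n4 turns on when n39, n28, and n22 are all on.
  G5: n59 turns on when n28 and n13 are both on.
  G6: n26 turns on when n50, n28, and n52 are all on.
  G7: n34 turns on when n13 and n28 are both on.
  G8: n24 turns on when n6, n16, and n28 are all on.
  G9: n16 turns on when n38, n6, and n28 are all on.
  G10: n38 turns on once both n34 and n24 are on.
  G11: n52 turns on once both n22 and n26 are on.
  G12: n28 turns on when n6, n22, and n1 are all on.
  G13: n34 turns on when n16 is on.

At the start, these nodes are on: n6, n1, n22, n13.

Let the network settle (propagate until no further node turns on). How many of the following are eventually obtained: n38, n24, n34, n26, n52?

1

G12: n6, n22, and n1 on → n28 on.
G7: n13 and n28 on → n34 on.
n38 would need n34 and n24 (G10), but n24 never turns on.
n24 would need n6, n16, and n28 (G8), but n16 never turns on.
n34: reached.
n26 would need n50, n28, and n52 (G6), but n52 never turns on.
n52 would need n22 and n26 (G11), but n26 never turns on.
Reached: n34 — 1 of the 5.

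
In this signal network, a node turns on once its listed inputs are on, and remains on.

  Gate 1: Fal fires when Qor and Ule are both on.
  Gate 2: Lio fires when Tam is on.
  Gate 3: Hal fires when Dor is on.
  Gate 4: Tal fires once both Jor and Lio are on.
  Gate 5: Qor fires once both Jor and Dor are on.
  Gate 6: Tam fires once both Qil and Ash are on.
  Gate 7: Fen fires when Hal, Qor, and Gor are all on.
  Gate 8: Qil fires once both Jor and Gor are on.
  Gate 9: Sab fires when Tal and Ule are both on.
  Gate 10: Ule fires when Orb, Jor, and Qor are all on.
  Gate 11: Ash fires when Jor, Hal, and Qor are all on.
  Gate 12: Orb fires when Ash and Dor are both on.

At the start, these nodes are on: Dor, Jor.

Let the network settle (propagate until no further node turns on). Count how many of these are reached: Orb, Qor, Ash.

3

Gate 5: Jor and Dor on → Qor on.
Gate 3: Dor on → Hal on.
Gate 11: Jor, Hal, and Qor on → Ash on.
Ash and Dor are on, so Orb fires (Gate 12).
Orb: reached.
Qor: reached.
Ash: reached.
All 3 are reached.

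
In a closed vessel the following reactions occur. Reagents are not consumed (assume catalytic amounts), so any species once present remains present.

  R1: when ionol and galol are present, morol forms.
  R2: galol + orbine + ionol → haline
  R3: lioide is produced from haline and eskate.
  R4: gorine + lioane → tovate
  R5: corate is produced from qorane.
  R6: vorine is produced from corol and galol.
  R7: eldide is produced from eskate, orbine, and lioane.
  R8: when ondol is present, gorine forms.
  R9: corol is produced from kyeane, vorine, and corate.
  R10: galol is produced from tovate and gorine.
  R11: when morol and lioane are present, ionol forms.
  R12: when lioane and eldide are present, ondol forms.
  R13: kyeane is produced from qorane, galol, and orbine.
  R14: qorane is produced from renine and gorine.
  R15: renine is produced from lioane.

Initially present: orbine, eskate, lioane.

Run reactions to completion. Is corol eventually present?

No

corol would need kyeane, vorine, and corate (R9), but vorine never forms.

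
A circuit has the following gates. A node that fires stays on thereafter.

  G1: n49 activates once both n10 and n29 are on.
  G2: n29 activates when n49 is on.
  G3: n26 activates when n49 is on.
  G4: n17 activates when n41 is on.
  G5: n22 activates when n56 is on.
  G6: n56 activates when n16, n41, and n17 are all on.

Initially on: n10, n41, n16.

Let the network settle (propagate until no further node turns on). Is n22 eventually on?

G4: n41 on → n17 on.
n16, n41, and n17 are on, so n56 activates (G6).
G5: n56 on → n22 on.

Yes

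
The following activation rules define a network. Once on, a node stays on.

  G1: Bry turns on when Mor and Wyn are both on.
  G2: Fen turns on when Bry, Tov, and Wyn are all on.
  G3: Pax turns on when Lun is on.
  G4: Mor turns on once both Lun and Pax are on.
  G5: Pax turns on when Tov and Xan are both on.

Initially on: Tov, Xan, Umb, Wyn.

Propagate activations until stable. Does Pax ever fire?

G5: Tov and Xan on → Pax on.

Yes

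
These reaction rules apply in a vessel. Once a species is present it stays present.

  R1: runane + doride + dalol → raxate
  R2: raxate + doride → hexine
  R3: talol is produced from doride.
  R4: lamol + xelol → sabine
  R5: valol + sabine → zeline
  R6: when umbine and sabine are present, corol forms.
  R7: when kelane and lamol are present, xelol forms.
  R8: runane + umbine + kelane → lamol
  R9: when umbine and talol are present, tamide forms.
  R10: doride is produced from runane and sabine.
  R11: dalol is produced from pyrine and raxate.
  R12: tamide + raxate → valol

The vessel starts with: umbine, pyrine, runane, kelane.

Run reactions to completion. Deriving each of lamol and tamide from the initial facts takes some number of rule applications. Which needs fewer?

lamol: runane, umbine, and kelane present → lamol forms (R8). [1 rule application]
tamide: runane, umbine, and kelane present → lamol forms (R8). kelane and lamol present → xelol forms (R7). lamol and xelol present → sabine forms (R4). runane and sabine present → doride forms (R10). doride present → talol forms (R3). umbine and talol present → tamide forms (R9). [6 rule applications]
lamol needs fewer.

lamol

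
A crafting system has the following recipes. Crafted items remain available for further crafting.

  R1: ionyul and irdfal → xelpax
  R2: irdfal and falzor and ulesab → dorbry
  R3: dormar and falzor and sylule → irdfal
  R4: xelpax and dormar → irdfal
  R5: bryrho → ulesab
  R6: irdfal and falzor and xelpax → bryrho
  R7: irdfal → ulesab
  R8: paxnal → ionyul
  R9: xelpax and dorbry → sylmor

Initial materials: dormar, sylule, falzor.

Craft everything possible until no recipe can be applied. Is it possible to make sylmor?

sylmor would need xelpax and dorbry (R9), but xelpax is never obtained.

No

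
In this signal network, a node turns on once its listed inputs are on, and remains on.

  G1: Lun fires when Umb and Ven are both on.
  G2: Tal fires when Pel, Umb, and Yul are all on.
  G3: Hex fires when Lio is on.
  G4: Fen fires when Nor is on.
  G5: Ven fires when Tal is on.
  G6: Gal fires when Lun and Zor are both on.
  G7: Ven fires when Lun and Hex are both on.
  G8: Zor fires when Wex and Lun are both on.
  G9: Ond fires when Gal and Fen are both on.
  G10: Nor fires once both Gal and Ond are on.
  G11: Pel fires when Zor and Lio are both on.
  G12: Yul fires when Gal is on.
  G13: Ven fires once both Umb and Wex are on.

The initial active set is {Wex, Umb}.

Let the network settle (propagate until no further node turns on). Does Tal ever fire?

Tal would need Pel, Umb, and Yul (G2), but Pel never turns on.

No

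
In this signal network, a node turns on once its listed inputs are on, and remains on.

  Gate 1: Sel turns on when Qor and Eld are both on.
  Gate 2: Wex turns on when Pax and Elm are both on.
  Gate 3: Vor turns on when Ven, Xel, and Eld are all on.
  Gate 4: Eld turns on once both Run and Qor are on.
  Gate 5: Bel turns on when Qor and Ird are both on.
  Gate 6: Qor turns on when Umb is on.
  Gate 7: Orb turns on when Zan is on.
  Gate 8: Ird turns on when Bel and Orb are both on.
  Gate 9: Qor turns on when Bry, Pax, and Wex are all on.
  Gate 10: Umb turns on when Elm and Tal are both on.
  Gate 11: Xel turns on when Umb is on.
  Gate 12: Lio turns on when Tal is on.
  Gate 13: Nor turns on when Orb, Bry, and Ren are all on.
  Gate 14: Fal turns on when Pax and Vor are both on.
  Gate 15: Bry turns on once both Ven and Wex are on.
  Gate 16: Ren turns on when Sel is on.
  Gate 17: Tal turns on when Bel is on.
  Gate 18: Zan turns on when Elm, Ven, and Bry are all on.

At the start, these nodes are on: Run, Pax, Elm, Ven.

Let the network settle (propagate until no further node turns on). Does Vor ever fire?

Vor would need Ven, Xel, and Eld (Gate 3), but Xel never turns on.

No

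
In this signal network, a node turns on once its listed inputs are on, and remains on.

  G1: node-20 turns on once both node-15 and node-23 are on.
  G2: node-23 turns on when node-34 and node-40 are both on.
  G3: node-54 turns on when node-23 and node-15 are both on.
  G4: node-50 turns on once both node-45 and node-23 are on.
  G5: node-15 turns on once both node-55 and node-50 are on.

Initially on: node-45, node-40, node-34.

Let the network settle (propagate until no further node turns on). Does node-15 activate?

No

node-15 would need node-55 and node-50 (G5), but node-55 never turns on.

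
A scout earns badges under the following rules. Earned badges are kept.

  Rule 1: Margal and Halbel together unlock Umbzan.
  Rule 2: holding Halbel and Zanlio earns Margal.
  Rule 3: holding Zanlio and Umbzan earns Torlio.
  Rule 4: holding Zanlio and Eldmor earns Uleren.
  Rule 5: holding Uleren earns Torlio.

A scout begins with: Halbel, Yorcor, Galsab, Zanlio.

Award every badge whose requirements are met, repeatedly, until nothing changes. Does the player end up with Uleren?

No

Uleren would need Zanlio and Eldmor (Rule 4), but Eldmor is never earned.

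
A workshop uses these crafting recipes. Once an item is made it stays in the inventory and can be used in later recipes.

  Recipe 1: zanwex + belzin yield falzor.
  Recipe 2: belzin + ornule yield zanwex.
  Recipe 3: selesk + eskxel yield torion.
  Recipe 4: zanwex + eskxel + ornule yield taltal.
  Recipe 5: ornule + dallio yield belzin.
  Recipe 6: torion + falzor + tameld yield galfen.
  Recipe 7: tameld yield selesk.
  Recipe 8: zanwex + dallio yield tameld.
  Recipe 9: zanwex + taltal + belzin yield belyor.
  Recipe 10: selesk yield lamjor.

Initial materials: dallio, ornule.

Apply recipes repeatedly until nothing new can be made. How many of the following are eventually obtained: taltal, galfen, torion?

0

taltal would need zanwex, eskxel, and ornule (Recipe 4), but eskxel is never obtained.
galfen would need torion, falzor, and tameld (Recipe 6), but torion is never obtained.
torion would need selesk and eskxel (Recipe 3), but eskxel is never obtained.
None of the 3 are reached.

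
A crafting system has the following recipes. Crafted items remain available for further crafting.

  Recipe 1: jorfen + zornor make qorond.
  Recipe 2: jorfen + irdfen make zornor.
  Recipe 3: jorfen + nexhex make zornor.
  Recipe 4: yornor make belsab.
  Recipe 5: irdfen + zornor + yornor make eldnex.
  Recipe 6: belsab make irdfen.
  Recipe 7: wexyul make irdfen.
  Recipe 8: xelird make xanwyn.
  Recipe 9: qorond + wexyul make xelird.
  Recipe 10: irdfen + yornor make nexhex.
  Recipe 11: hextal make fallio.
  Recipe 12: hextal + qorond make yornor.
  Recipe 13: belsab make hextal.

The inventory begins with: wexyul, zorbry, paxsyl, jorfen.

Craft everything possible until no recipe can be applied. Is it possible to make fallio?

fallio would need hextal (Recipe 11), but hextal is never obtained.

No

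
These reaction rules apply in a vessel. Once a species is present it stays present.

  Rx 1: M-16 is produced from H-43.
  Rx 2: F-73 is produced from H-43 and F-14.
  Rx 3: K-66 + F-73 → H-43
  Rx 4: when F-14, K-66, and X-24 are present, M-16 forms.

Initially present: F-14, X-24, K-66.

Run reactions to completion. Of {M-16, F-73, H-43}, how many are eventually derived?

1

F-14, K-66, and X-24 present → M-16 forms (Rx 4).
M-16: reached.
F-73 would need H-43 and F-14 (Rx 2), but H-43 never forms.
H-43 would need K-66 and F-73 (Rx 3), but F-73 never forms.
Reached: M-16 — 1 of the 3.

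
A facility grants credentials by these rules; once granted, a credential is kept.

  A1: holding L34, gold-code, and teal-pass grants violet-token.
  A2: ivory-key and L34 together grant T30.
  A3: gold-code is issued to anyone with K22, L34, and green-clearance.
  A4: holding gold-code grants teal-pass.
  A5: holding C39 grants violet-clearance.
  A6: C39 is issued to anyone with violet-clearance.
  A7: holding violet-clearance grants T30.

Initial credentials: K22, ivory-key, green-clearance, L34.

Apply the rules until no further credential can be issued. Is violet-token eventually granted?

Yes

Holding K22, L34, and green-clearance grants gold-code (A3).
Holding gold-code grants teal-pass (A4).
Holding L34, gold-code, and teal-pass grants violet-token (A1).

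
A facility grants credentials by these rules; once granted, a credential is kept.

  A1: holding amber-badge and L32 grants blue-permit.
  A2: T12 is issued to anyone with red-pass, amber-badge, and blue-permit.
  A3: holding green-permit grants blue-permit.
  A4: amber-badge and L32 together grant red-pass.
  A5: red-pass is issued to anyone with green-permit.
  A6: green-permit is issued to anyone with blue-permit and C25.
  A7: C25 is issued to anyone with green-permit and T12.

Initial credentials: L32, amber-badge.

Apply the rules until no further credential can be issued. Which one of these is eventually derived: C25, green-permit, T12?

Holding amber-badge and L32 grants blue-permit (A1).
Holding amber-badge and L32 grants red-pass (A4).
Holding red-pass, amber-badge, and blue-permit grants T12 (A2).
green-permit would need blue-permit and C25 (A6), but C25 is never granted. C25 would need green-permit and T12 (A7), but green-permit is never granted.

T12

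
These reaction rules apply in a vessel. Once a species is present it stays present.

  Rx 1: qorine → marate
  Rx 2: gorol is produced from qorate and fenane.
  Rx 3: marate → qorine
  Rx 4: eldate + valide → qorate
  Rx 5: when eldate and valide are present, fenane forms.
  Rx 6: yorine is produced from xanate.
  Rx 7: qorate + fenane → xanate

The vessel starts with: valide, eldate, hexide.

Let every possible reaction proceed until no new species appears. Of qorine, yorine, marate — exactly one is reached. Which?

eldate and valide present → fenane forms (Rx 5).
eldate and valide present → qorate forms (Rx 4).
qorate and fenane present → xanate forms (Rx 7).
xanate present → yorine forms (Rx 6).
qorine would need marate (Rx 3), but marate never forms. marate would need qorine (Rx 1), but qorine never forms.

yorine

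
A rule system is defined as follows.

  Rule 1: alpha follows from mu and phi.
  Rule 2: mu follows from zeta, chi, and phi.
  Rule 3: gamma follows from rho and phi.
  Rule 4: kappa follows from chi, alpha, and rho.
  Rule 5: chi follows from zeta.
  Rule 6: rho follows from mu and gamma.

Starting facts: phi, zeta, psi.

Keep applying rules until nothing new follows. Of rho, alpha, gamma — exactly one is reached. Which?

From zeta, Rule 5 gives chi.
zeta, chi, and phi hold, so mu follows (Rule 2).
From mu and phi, Rule 1 gives alpha.
gamma would need rho and phi (Rule 3), but rho is never established. rho would need mu and gamma (Rule 6), but gamma is never established.

alpha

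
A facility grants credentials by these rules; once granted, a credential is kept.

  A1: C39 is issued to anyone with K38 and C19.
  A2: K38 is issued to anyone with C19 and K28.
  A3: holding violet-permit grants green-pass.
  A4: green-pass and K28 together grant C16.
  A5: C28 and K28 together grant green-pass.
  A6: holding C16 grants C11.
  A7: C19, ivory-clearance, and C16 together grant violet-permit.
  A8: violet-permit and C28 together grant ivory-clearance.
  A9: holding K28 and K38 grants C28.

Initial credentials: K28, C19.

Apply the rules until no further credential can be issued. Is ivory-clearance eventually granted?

ivory-clearance would need violet-permit and C28 (A8), but violet-permit is never granted.

No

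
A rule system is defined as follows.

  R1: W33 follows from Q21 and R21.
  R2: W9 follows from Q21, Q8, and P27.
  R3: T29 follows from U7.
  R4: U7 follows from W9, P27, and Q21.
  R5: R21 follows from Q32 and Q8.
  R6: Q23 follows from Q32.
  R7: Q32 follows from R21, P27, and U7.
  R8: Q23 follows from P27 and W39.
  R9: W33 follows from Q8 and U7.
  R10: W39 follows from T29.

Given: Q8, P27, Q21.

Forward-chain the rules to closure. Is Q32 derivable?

Q32 would need R21, P27, and U7 (R7), but R21 is never established.

No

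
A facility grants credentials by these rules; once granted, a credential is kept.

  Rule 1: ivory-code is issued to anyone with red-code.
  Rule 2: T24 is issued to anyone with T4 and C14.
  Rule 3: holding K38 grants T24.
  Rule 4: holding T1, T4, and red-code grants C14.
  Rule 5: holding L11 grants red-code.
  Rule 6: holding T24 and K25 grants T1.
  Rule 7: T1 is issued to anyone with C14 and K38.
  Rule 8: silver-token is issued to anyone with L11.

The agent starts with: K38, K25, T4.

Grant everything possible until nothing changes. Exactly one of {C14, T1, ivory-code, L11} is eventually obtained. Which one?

T1

Holding K38 grants T24 (Rule 3).
Holding T24 and K25 grants T1 (Rule 6).
C14 would need T1, T4, and red-code (Rule 4), but red-code is never granted. ivory-code would need red-code (Rule 1), but red-code is never granted. No rule produces L11, and it is not given.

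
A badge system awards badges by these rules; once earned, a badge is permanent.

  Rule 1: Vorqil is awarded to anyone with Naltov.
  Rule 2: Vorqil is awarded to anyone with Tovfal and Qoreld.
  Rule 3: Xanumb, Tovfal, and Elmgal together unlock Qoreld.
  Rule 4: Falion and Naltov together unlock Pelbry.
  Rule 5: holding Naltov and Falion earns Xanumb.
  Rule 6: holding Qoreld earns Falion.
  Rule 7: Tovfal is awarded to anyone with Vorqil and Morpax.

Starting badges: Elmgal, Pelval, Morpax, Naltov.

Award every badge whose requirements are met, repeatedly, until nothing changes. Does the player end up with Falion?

No

Falion would need Qoreld (Rule 6), but Qoreld is never earned.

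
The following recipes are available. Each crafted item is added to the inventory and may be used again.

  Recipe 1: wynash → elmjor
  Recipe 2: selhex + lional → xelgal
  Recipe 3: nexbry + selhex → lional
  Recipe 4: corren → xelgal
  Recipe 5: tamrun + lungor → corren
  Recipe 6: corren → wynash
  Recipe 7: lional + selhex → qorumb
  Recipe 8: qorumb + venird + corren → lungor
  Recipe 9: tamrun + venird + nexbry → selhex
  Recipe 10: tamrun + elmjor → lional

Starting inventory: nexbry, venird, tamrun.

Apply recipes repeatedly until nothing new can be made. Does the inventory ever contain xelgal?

tamrun + venird + nexbry → selhex (Recipe 9).
nexbry + selhex → lional (Recipe 3).
Using Recipe 2, selhex and lional make xelgal.

Yes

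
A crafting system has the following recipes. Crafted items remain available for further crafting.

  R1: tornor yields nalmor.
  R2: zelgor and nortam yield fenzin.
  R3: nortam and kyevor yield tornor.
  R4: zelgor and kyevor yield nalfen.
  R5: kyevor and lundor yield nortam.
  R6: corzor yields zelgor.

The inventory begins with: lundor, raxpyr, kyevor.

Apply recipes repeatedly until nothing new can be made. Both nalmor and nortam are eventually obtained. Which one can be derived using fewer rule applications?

nortam

nortam: kyevor and lundor → nortam (R5). [1 rule application]
nalmor: Using R5, kyevor and lundor make nortam. Using R3, nortam and kyevor make tornor. Using R1, tornor makes nalmor. [3 rule applications]
nortam needs fewer.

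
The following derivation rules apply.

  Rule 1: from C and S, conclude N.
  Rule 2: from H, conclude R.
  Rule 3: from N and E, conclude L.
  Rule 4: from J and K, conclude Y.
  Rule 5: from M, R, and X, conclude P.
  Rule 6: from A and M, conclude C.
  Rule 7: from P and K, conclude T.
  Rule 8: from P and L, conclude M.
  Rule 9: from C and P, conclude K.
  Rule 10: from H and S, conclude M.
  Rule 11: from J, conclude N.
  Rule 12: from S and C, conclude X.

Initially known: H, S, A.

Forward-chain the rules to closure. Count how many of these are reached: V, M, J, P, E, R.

3

H and S hold, so M follows (Rule 10).
H holds, so R follows (Rule 2).
From A and M, Rule 6 gives C.
S and C hold, so X follows (Rule 12).
M, R, and X hold, so P follows (Rule 5).
No rule produces V, and it is not given.
M: reached.
No rule produces J, and it is not given.
P: reached.
No rule produces E, and it is not given.
R: reached.
Reached: M, P, and R — 3 of the 6.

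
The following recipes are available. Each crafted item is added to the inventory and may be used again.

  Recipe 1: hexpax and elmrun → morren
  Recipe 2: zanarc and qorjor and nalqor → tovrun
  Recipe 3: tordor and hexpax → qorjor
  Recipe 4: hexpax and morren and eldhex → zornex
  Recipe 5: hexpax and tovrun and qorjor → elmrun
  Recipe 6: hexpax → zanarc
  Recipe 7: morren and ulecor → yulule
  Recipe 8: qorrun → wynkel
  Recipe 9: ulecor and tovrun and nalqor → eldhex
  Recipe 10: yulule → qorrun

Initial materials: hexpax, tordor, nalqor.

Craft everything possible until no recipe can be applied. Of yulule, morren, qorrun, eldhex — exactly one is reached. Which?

hexpax → zanarc (Recipe 6).
tordor and hexpax → qorjor (Recipe 3).
Using Recipe 2, zanarc, qorjor, and nalqor make tovrun.
hexpax and tovrun and qorjor → elmrun (Recipe 5).
Using Recipe 1, hexpax and elmrun make morren.
yulule would need morren and ulecor (Recipe 7), but ulecor is never obtained. qorrun would need yulule (Recipe 10), but yulule is never obtained. eldhex would need ulecor, tovrun, and nalqor (Recipe 9), but ulecor is never obtained.

morren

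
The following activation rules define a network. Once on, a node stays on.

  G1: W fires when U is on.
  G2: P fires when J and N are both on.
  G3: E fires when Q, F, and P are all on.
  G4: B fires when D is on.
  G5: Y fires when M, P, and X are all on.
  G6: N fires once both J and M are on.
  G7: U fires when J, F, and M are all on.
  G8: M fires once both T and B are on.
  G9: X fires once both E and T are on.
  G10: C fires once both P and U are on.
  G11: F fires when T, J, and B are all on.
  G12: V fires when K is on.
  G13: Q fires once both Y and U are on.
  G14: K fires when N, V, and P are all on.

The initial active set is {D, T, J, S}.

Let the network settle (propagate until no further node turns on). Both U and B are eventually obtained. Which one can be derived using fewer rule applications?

B

B: G4: D on → B on. [1 rule application]
U: G4: D on → B on. T, J, and B are on, so F fires (G11). G8: T and B on → M on. G7: J, F, and M on → U on. [4 rule applications]
B needs fewer.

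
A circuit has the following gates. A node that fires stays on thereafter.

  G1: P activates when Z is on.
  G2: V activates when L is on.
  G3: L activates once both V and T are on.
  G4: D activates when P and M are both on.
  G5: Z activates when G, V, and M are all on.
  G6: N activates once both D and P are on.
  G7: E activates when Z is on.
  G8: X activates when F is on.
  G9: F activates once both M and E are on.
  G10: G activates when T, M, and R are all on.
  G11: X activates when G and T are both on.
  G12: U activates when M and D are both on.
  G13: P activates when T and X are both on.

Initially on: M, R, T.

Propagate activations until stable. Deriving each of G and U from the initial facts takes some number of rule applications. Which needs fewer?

G

G: T, M, and R are on, so G activates (G10). [1 rule application]
U: T, M, and R are on, so G activates (G10). G11: G and T on → X on. T and X are on, so P activates (G13). G4: P and M on → D on. G12: M and D on → U on. [5 rule applications]
G needs fewer.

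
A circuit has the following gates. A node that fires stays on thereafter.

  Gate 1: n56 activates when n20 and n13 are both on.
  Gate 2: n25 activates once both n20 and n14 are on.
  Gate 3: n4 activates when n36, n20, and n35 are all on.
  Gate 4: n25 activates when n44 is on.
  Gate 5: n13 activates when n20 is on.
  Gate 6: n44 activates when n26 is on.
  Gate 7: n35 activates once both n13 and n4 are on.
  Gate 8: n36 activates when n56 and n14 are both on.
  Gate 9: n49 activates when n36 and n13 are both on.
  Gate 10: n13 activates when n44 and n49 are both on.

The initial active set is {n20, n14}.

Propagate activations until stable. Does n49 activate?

Yes

Gate 5: n20 on → n13 on.
Gate 1: n20 and n13 on → n56 on.
n56 and n14 are on, so n36 activates (Gate 8).
n36 and n13 are on, so n49 activates (Gate 9).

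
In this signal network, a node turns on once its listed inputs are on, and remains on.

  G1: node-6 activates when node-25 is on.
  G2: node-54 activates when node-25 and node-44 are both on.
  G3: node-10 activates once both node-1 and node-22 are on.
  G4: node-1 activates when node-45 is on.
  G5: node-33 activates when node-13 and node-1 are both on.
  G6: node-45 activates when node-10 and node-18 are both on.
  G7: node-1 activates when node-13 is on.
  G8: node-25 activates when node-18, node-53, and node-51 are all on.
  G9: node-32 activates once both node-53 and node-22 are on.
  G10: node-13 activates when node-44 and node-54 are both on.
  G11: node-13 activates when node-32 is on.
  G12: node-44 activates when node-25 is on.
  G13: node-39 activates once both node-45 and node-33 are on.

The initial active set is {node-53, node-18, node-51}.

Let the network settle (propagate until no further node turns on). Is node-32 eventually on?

No

node-32 would need node-53 and node-22 (G9), but node-22 never turns on.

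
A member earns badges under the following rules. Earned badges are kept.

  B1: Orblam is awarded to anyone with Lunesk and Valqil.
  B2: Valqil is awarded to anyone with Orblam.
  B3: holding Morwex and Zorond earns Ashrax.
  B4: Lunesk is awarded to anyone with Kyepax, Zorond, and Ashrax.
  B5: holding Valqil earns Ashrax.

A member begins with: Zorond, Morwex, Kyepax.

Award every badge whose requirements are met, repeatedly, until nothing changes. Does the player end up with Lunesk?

Yes

With Morwex and Zorond, Ashrax is earned (B3).
With Kyepax, Zorond, and Ashrax, Lunesk is earned (B4).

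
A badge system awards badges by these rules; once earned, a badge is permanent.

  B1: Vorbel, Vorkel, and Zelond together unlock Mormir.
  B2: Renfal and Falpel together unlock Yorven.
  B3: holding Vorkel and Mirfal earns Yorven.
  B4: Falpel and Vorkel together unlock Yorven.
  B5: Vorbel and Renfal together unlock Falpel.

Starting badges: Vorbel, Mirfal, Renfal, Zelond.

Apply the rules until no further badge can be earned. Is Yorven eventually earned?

With Vorbel and Renfal, Falpel is earned (B5).
With Renfal and Falpel, Yorven is earned (B2).

Yes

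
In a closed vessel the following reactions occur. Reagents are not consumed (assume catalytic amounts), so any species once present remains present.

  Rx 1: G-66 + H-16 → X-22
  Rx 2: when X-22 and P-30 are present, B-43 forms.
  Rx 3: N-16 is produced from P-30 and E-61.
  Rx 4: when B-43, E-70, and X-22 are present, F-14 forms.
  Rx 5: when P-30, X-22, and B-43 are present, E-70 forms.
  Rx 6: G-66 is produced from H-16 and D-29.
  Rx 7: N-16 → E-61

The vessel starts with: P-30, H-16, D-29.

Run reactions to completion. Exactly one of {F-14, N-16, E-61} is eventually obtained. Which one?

F-14

H-16 and D-29 present → G-66 forms (Rx 6).
G-66 and H-16 present → X-22 forms (Rx 1).
X-22 and P-30 present → B-43 forms (Rx 2).
P-30, X-22, and B-43 present → E-70 forms (Rx 5).
B-43, E-70, and X-22 present → F-14 forms (Rx 4).
N-16 would need P-30 and E-61 (Rx 3), but E-61 never forms. E-61 would need N-16 (Rx 7), but N-16 never forms.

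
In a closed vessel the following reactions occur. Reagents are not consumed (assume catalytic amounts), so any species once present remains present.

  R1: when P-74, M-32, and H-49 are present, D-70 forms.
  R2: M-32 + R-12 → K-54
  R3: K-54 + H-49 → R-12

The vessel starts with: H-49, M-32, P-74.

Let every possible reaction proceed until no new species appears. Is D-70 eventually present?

Yes

P-74, M-32, and H-49 present → D-70 forms (R1).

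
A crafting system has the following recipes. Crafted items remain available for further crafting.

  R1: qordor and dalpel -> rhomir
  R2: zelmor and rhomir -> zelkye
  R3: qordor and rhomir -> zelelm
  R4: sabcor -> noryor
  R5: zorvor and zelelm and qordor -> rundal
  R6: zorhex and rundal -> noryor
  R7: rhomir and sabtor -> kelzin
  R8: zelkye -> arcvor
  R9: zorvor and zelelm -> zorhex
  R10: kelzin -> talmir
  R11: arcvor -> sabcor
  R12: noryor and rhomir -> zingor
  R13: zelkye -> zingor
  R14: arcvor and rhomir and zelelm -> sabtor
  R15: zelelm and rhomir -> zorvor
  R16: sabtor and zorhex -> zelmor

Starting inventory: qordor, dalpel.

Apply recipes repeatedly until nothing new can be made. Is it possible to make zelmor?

zelmor would need sabtor and zorhex (R16), but sabtor is never obtained.

No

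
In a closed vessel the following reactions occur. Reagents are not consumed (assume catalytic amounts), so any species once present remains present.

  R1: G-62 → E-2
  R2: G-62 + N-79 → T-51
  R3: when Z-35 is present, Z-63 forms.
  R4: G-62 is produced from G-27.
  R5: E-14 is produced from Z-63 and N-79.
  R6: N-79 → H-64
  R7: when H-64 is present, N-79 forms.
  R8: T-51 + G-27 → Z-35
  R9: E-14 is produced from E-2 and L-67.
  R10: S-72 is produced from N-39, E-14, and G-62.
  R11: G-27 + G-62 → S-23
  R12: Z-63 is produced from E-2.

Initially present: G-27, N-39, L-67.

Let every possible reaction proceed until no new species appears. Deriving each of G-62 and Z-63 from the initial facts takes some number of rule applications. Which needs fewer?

G-62: G-27 present → G-62 forms (R4). [1 rule application]
Z-63: G-27 present → G-62 forms (R4). G-62 present → E-2 forms (R1). E-2 present → Z-63 forms (R12). [3 rule applications]
G-62 needs fewer.

G-62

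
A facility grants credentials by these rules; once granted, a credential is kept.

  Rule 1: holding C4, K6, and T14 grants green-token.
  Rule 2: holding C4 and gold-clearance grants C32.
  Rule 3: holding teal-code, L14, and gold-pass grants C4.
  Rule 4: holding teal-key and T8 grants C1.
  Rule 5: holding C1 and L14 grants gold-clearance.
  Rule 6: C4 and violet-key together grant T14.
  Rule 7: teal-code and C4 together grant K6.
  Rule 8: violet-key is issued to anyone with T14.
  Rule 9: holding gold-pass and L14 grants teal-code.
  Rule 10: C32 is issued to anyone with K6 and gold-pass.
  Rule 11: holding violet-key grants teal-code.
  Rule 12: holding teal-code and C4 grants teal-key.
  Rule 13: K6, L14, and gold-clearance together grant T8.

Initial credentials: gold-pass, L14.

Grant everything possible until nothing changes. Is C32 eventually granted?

Yes

Holding gold-pass and L14 grants teal-code (Rule 9).
Holding teal-code, L14, and gold-pass grants C4 (Rule 3).
Holding teal-code and C4 grants K6 (Rule 7).
Holding K6 and gold-pass grants C32 (Rule 10).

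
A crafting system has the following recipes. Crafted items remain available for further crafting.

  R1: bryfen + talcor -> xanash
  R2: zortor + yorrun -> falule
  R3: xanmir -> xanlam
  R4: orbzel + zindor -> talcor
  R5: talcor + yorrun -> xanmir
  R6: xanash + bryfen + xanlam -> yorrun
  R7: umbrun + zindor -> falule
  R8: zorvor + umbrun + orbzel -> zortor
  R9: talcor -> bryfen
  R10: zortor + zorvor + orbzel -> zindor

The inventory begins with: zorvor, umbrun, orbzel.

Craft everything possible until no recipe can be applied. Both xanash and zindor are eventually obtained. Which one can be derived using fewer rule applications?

zindor: zorvor + umbrun + orbzel -> zortor (R8). zortor + zorvor + orbzel -> zindor (R10). [2 rule applications]
xanash: Using R8, zorvor, umbrun, and orbzel make zortor. Using R10, zortor, zorvor, and orbzel make zindor. orbzel + zindor -> talcor (R4). talcor -> bryfen (R9). Using R1, bryfen and talcor make xanash. [5 rule applications]
zindor needs fewer.

zindor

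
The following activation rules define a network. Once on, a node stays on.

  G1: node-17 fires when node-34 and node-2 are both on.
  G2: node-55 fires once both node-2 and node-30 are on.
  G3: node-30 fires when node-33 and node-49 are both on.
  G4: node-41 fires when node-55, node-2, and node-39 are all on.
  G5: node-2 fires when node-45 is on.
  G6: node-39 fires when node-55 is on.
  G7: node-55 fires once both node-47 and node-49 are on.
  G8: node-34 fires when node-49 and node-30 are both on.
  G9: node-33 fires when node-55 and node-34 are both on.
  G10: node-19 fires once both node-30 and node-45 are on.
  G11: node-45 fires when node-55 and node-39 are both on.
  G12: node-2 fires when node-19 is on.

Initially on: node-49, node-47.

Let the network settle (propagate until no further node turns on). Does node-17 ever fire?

No

node-17 would need node-34 and node-2 (G1), but node-34 never turns on.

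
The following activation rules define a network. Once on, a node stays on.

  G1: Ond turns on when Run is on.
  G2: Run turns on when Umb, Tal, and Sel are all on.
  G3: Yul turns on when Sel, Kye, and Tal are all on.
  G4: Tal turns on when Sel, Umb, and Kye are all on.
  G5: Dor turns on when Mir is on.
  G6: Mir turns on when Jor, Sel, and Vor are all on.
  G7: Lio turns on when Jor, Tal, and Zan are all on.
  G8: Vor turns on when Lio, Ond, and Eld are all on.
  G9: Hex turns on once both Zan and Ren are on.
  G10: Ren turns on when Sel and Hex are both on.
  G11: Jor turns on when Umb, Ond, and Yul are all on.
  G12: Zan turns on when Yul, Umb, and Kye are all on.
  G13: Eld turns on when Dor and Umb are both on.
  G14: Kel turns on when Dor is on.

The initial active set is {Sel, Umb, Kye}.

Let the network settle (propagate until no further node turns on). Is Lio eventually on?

G4: Sel, Umb, and Kye on → Tal on.
G2: Umb, Tal, and Sel on → Run on.
Sel, Kye, and Tal are on, so Yul turns on (G3).
G12: Yul, Umb, and Kye on → Zan on.
G1: Run on → Ond on.
G11: Umb, Ond, and Yul on → Jor on.
Jor, Tal, and Zan are on, so Lio turns on (G7).

Yes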